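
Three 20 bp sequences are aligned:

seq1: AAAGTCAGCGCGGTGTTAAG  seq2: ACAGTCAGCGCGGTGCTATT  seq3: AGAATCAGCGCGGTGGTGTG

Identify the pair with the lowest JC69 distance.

seq1 and seq2

seq1–seq2: 4/20 differ, p = 0.200, d = 0.233.
seq1–seq3: 5/20 differ, p = 0.250, d = 0.304.
seq2–seq3: 5/20 differ, p = 0.250, d = 0.304.
The smallest distance is between seq1 and seq2.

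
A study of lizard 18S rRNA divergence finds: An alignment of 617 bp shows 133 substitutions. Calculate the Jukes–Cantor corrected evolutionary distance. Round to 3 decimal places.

0.254

p = 133/617 ≈ 0.215559.
d = −(3/4) ln(1 − 4p/3) = −0.75 ln(1 − 0.287412) = −0.75 ln(0.712588)
  = −0.75 × (-0.338852) = 0.254139 substitutions/site.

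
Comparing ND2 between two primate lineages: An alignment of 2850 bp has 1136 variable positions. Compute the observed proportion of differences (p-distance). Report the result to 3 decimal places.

p = 1136/2850 = 0.398596… ≈ 0.399 (to 3 d.p.).

0.399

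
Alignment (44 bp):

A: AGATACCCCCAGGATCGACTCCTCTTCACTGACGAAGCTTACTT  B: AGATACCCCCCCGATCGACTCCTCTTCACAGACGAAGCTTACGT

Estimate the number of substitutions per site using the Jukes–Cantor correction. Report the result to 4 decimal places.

0.0969

The sequences differ at 4 of 44 sites (11, 12, 30, 43), so p = 4/44 ≈ 0.090909.
d = −(3/4) ln(1 − 4p/3) = −0.75 ln(1 − 0.121212) = −0.75 ln(0.878788)
  = −0.75 × (-0.129212) = 0.096909 substitutions/site.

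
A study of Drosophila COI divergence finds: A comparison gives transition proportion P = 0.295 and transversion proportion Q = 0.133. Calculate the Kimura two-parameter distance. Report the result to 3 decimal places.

0.719

Under the Kimura two-parameter model, d = −½ ln(1 − 2P − Q) − ¼ ln(1 − 2Q).
1 − 2P − Q = 0.277, giving −½ ln(0.277) = 0.641869.
1 − 2Q = 0.734, giving −¼ ln(0.734) = 0.077312.
d = 0.641869 + 0.077312 = 0.719181.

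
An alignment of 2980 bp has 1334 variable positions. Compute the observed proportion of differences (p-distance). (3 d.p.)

0.448

p = 1334/2980 = 0.447651… ≈ 0.448 (to 3 d.p.).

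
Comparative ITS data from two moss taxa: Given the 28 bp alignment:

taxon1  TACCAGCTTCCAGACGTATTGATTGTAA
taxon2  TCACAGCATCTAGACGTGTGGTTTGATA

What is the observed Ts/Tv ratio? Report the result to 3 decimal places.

0.286

Transitions are A↔G and C↔T; transversions are all other mismatches.
Transitions: 2. Transversions: 7.
R = 2/7 = 0.285714… ≈ 0.286 (to 3 d.p.).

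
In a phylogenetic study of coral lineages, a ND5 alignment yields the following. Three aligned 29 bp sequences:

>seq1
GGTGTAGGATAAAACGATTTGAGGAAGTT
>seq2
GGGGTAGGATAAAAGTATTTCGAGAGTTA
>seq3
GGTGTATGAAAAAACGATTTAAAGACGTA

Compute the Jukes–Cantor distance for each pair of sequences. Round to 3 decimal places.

seq1–seq2: 9/29 sites differ → p ≈ 0.310345, d = −0.75 ln(1 − 0.413793) = 0.400562 ≈ 0.401.
seq1–seq3: 6/29 sites differ → p ≈ 0.206897, d = −0.75 ln(1 − 0.275863) = 0.242081 ≈ 0.242.
seq2–seq3: 9/29 sites differ → p ≈ 0.310345, d = −0.75 ln(1 − 0.413793) = 0.400562 ≈ 0.401.

d(seq1,seq2) = 0.401, d(seq1,seq3) = 0.242, d(seq2,seq3) = 0.401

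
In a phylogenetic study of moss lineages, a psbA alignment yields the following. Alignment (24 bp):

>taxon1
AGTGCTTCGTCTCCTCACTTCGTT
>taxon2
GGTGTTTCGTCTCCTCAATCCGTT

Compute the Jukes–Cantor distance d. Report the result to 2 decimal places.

0.19

The sequences differ at 4 of 24 sites (1, 5, 18, 20), so p = 4/24 ≈ 0.166667.
d = −(3/4) ln(1 − 4p/3) = −0.75 ln(1 − 0.222223) = −0.75 ln(0.777777)
  = −0.75 × (-0.251315) = 0.188486 substitutions/site.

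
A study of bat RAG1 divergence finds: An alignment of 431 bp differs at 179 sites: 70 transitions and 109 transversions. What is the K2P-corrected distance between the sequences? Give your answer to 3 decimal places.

0.607

P = 70/431 ≈ 0.162413 and Q = 109/431 ≈ 0.2529.
Under the Kimura two-parameter model, d = −½ ln(1 − 2P − Q) − ¼ ln(1 − 2Q).
1 − 2P − Q = 0.422274, giving −½ ln(0.422274) = 0.431050.
1 − 2Q = 0.4942, giving −¼ ln(0.4942) = 0.176204.
d = 0.431050 + 0.176204 = 0.607254.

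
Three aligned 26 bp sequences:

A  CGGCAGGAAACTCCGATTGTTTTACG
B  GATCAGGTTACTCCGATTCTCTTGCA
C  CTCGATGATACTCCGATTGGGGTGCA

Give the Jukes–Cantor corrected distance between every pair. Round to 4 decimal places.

d(A,B) = 0.4643, d(A,C) = 0.5393, d(B,C) = 0.5393

A–B: 9/26 sites differ → p ≈ 0.346154, d = −0.75 ln(1 − 0.461539) = 0.464280 ≈ 0.4643.
A–C: 10/26 sites differ → p ≈ 0.384615, d = −0.75 ln(1 − 0.51282) = 0.539341 ≈ 0.5393.
B–C: 10/26 sites differ → p ≈ 0.384615, d = −0.75 ln(1 − 0.51282) = 0.539341 ≈ 0.5393.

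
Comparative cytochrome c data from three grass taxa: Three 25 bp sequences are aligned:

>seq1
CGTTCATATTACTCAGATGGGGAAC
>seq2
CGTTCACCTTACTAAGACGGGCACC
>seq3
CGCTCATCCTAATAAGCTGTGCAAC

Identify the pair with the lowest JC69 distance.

seq1 and seq2

seq1–seq2: 6/25 differ, p = 0.240, d = 0.289.
seq1–seq3: 8/25 differ, p = 0.320, d = 0.417.
seq2–seq3: 8/25 differ, p = 0.320, d = 0.417.
The smallest distance is between seq1 and seq2.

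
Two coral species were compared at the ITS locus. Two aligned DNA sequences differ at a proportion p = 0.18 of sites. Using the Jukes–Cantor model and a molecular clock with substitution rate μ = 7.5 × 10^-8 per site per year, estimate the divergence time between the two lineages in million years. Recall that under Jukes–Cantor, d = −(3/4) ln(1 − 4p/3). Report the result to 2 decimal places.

1.37

d = −(3/4) ln(1 − 4p/3) = −0.75 ln(1 − 0.24) = −0.75 ln(0.76)
  = −0.75 × (-0.274437) = 0.205828 substitutions/site.
Under a molecular clock d = 2μt, so t = d/(2μ) = 0.205828 / (2 × 7.5 × 10^-8) = 1.37 million years.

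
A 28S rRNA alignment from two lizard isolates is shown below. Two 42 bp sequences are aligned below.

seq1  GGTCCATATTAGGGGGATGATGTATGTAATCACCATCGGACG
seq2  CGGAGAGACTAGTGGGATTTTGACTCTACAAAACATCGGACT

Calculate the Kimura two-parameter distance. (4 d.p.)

Of 42 sites, 1 differences are transitions and 16 are transversions, so P = 1/42 ≈ 0.02381 and Q = 16/42 ≈ 0.380952.
Under the Kimura two-parameter model, d = −½ ln(1 − 2P − Q) − ¼ ln(1 − 2Q).
1 − 2P − Q = 0.571428, giving −½ ln(0.571428) = 0.279808.
1 − 2Q = 0.238096, giving −¼ ln(0.238096) = 0.358770.
d = 0.279808 + 0.358770 = 0.638578.

0.6386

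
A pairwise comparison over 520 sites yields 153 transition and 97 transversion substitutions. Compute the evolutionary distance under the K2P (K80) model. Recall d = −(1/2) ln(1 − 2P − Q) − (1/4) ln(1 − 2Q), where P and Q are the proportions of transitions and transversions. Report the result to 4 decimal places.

0.8626

P = 153/520 ≈ 0.294231 and Q = 97/520 ≈ 0.186538.
Under the Kimura two-parameter model, d = −½ ln(1 − 2P − Q) − ¼ ln(1 − 2Q).
1 − 2P − Q = 0.225, giving −½ ln(0.225) = 0.745827.
1 − 2Q = 0.626924, giving −¼ ln(0.626924) = 0.116732.
d = 0.745827 + 0.116732 = 0.862559.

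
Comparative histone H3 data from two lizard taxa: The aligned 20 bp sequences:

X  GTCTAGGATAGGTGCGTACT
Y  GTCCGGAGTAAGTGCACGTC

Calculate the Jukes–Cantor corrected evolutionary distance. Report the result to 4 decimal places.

0.8240

The sequences differ at 10 of 20 sites (4, 5, 7, 8, 11, 16, 17, 18, 19, 20), so p = 10/20 = 0.5.
d = −(3/4) ln(1 − 4p/3) = −0.75 ln(1 − 0.666667) = −0.75 ln(0.333333)
  = −0.75 × (-1.098613) = 0.823960 substitutions/site.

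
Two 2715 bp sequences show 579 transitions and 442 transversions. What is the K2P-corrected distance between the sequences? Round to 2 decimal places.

P = 579/2715 ≈ 0.21326 and Q = 442/2715 ≈ 0.162799.
Under the Kimura two-parameter model, d = −½ ln(1 − 2P − Q) − ¼ ln(1 − 2Q).
1 − 2P − Q = 0.410681, giving −½ ln(0.410681) = 0.444969.
1 − 2Q = 0.674402, giving −¼ ln(0.674402) = 0.098482.
d = 0.444969 + 0.098482 = 0.543451.

0.54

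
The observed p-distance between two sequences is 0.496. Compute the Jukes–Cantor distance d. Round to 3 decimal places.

d = −(3/4) ln(1 − 4p/3) = −0.75 ln(1 − 0.661333) = −0.75 ln(0.338667)
  = −0.75 × (-1.082738) = 0.812054 substitutions/site.

0.812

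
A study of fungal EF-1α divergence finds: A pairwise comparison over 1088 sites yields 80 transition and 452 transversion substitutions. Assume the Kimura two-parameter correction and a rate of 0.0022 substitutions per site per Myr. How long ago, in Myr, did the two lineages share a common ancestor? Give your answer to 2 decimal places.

194.92

P = 80/1088 ≈ 0.073529 and Q = 452/1088 ≈ 0.415441.
Under the Kimura two-parameter model, d = −½ ln(1 − 2P − Q) − ¼ ln(1 − 2Q).
1 − 2P − Q = 0.437501, giving −½ ln(0.437501) = 0.413338.
1 − 2Q = 0.169118, giving −¼ ln(0.169118) = 0.444290.
d = 0.413338 + 0.444290 = 0.857628.
Under a molecular clock d = 2μt, so t = d/(2μ) = 0.857628 / (2 × 0.0022) = 194.92 Myr.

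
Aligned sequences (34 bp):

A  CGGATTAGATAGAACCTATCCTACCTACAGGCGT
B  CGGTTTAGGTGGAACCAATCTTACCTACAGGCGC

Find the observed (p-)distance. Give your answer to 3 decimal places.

The sequences differ at 6 of 34 positions (sites 4, 9, 11, 17, 21, 34).
p = 6/34 = 0.176470… ≈ 0.176 (to 3 d.p.).

0.176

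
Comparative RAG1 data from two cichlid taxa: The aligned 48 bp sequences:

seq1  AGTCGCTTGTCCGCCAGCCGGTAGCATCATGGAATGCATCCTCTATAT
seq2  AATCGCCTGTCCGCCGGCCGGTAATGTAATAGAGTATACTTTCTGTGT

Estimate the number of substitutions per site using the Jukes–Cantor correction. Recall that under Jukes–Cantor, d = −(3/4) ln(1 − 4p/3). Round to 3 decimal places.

0.441

The sequences differ at 16 of 48 sites, so p = 16/48 ≈ 0.333333.
d = −(3/4) ln(1 − 4p/3) = −0.75 ln(1 − 0.444444) = −0.75 ln(0.555556)
  = −0.75 × (-0.587786) = 0.440840 substitutions/site.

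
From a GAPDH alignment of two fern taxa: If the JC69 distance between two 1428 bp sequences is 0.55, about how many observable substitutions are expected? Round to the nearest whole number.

557

Invert JC69: p = (3/4)(1 − e^(−4d/3)) = 0.75 × (1 − e^(-0.733333)) = 0.75 × (1 − 0.480305) = 0.389771.
Expected differing sites = pL ≈ 0.389771 × 1428 = 556.592988 ≈ 557.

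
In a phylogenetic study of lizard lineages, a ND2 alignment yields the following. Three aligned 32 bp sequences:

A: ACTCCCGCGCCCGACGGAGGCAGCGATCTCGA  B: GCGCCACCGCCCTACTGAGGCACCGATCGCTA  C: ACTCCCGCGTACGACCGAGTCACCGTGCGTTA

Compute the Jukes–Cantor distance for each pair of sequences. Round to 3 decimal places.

A–B: 9/32 sites differ → p = 0.28125, d = −0.75 ln(1 − 0.375) = 0.352503 ≈ 0.353.
A–C: 10/32 sites differ → p = 0.3125, d = −0.75 ln(1 − 0.416667) = 0.404248 ≈ 0.404.
B–C: 12/32 sites differ → p = 0.375, d = −0.75 ln(1 − 0.5) = 0.519860 ≈ 0.520.

d(A,B) = 0.353, d(A,C) = 0.404, d(B,C) = 0.520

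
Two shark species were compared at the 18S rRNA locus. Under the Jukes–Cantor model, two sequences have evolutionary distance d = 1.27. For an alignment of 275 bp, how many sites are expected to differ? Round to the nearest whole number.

Invert JC69: p = (3/4)(1 − e^(−4d/3)) = 0.75 × (1 − e^(-1.693333)) = 0.75 × (1 − 0.183906) = 0.612071.
Expected differing sites = pL ≈ 0.612071 × 275 = 168.319525 ≈ 168.

168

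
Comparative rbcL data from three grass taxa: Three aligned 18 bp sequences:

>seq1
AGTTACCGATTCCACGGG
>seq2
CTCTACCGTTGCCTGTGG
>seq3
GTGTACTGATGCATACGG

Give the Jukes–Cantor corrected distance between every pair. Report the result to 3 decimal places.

d(seq1,seq2) = 0.673, d(seq1,seq3) = 0.824, d(seq2,seq3) = 0.548

seq1–seq2: 8/18 sites differ → p ≈ 0.444444, d = −0.75 ln(1 − 0.592592) = 0.673455 ≈ 0.673.
seq1–seq3: 9/18 sites differ → p = 0.5, d = −0.75 ln(1 − 0.666667) = 0.823960 ≈ 0.824.
seq2–seq3: 7/18 sites differ → p ≈ 0.388889, d = −0.75 ln(1 − 0.518519) = 0.548166 ≈ 0.548.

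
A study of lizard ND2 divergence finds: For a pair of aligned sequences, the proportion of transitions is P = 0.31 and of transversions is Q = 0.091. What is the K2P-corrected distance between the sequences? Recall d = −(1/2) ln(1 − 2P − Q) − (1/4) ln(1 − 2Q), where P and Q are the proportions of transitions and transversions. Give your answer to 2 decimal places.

Under the Kimura two-parameter model, d = −½ ln(1 − 2P − Q) − ¼ ln(1 − 2Q).
1 − 2P − Q = 0.289, giving −½ ln(0.289) = 0.620664.
1 − 2Q = 0.818, giving −¼ ln(0.818) = 0.050223.
d = 0.620664 + 0.050223 = 0.670887.

0.67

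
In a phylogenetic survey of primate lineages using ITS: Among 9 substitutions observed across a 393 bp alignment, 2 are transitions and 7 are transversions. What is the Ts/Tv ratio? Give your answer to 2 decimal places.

0.29

R = 2/7 = 0.285714… ≈ 0.29 (to 2 d.p.).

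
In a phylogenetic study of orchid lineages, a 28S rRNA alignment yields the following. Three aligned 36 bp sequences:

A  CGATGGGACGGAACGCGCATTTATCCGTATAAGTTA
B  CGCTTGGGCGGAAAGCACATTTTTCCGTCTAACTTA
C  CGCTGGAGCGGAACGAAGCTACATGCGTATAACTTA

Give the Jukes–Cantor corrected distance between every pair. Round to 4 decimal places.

A–B: 8/36 sites differ → p ≈ 0.222222, d = −0.75 ln(1 − 0.296296) = 0.263548 ≈ 0.2635.
A–C: 11/36 sites differ → p ≈ 0.305556, d = −0.75 ln(1 − 0.407408) = 0.392437 ≈ 0.3924.
B–C: 11/36 sites differ → p ≈ 0.305556, d = −0.75 ln(1 − 0.407408) = 0.392437 ≈ 0.3924.

d(A,B) = 0.2635, d(A,C) = 0.3924, d(B,C) = 0.3924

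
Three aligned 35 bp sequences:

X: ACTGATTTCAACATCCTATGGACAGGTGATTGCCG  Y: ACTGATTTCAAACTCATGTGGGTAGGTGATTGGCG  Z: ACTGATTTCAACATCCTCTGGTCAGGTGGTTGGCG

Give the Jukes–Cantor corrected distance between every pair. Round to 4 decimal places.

X–Y: 7/35 sites differ → p = 0.2, d = −0.75 ln(1 − 0.266667) = 0.232617 ≈ 0.2326.
X–Z: 4/35 sites differ → p ≈ 0.114286, d = −0.75 ln(1 − 0.152381) = 0.123993 ≈ 0.1240.
Y–Z: 7/35 sites differ → p = 0.2, d = −0.75 ln(1 − 0.266667) = 0.232617 ≈ 0.2326.

d(X,Y) = 0.2326, d(X,Z) = 0.1240, d(Y,Z) = 0.2326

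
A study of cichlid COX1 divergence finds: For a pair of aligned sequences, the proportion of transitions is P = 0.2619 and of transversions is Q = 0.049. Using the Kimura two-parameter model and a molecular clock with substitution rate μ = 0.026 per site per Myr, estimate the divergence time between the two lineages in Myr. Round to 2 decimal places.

Under the Kimura two-parameter model, d = −½ ln(1 − 2P − Q) − ¼ ln(1 − 2Q).
1 − 2P − Q = 0.4272, giving −½ ln(0.4272) = 0.425251.
1 − 2Q = 0.902, giving −¼ ln(0.902) = 0.025785.
d = 0.425251 + 0.025785 = 0.451036.
Under a molecular clock d = 2μt, so t = d/(2μ) = 0.451036 / (2 × 0.026) = 8.67 Myr.

8.67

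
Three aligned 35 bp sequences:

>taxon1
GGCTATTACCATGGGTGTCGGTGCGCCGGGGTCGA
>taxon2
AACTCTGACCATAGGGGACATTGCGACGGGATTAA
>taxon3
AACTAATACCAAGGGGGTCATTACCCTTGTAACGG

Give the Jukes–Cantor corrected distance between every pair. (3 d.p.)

d(taxon1,taxon2) = 0.513, d(taxon1,taxon3) = 0.635, d(taxon2,taxon3) = 0.705

taxon1–taxon2: 13/35 sites differ → p ≈ 0.371429, d = −0.75 ln(1 − 0.495239) = 0.512753 ≈ 0.513.
taxon1–taxon3: 15/35 sites differ → p ≈ 0.428571, d = −0.75 ln(1 − 0.571428) = 0.635472 ≈ 0.635.
taxon2–taxon3: 16/35 sites differ → p ≈ 0.457143, d = −0.75 ln(1 − 0.609524) = 0.705292 ≈ 0.705.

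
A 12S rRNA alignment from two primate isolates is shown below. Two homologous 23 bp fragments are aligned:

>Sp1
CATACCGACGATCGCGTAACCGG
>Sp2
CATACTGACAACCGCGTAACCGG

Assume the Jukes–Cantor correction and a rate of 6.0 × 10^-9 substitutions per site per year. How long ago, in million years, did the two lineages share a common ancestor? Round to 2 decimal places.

The sequences differ at 3 of 23 sites (6, 10, 12), so p = 3/23 ≈ 0.130435.
d = −(3/4) ln(1 − 4p/3) = −0.75 ln(1 − 0.173913) = −0.75 ln(0.826087)
  = −0.75 × (-0.191055) = 0.143291 substitutions/site.
Under a molecular clock d = 2μt, so t = d/(2μ) = 0.143291 / (2 × 6.0 × 10^-9) = 11.94 million years.

11.94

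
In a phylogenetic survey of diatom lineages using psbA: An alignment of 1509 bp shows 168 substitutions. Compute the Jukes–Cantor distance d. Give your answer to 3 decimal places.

p = 168/1509 ≈ 0.111332.
d = −(3/4) ln(1 − 4p/3) = −0.75 ln(1 − 0.148443) = −0.75 ln(0.851557)
  = −0.75 × (-0.160689) = 0.120517 substitutions/site.

0.121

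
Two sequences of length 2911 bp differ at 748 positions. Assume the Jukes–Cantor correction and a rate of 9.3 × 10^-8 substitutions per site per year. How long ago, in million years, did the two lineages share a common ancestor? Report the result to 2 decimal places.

p = 748/2911 ≈ 0.256956.
d = −(3/4) ln(1 − 4p/3) = −0.75 ln(1 − 0.342608) = −0.75 ln(0.657392)
  = −0.75 × (-0.419475) = 0.314606 substitutions/site.
Under a molecular clock d = 2μt, so t = d/(2μ) = 0.314606 / (2 × 9.3 × 10^-8) = 1.69 million years.

1.69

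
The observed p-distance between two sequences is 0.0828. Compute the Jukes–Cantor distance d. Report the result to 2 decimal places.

d = −(3/4) ln(1 − 4p/3) = −0.75 ln(1 − 0.1104) = −0.75 ln(0.8896)
  = −0.75 × (-0.116983) = 0.087737 substitutions/site.

0.09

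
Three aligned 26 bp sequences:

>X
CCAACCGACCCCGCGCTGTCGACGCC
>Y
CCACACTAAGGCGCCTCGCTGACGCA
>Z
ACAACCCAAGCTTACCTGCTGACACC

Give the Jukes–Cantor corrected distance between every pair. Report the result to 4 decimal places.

d(X,Y) = 0.7166, d(X,Z) = 0.6228, d(Y,Z) = 0.7166

X–Y: 12/26 sites differ → p ≈ 0.461538, d = −0.75 ln(1 − 0.615384) = 0.716632 ≈ 0.7166.
X–Z: 11/26 sites differ → p ≈ 0.423077, d = −0.75 ln(1 − 0.564103) = 0.622762 ≈ 0.6228.
Y–Z: 12/26 sites differ → p ≈ 0.461538, d = −0.75 ln(1 − 0.615384) = 0.716632 ≈ 0.7166.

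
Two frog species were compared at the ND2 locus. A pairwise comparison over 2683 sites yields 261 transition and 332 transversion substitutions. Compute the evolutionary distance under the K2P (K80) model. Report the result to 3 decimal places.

P = 261/2683 ≈ 0.097279 and Q = 332/2683 ≈ 0.123742.
Under the Kimura two-parameter model, d = −½ ln(1 − 2P − Q) − ¼ ln(1 − 2Q).
1 − 2P − Q = 0.6817, giving −½ ln(0.6817) = 0.191583.
1 − 2Q = 0.752516, giving −¼ ln(0.752516) = 0.071083.
d = 0.191583 + 0.071083 = 0.262666.

0.263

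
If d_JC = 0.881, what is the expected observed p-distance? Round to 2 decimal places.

p = (3/4)(1 − e^(−4d/3)) = 0.75 × (1 − e^(-1.174667)) = 0.75 × (1 − 0.308922) = 0.518309.

0.52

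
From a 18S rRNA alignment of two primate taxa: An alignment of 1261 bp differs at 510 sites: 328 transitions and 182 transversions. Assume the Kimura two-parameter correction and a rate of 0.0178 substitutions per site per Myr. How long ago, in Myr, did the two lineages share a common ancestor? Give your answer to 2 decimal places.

17.73

P = 328/1261 ≈ 0.260111 and Q = 182/1261 ≈ 0.14433.
Under the Kimura two-parameter model, d = −½ ln(1 − 2P − Q) − ¼ ln(1 − 2Q).
1 − 2P − Q = 0.335448, giving −½ ln(0.335448) = 0.546144.
1 − 2Q = 0.71134, giving −¼ ln(0.71134) = 0.085151.
d = 0.546144 + 0.085151 = 0.631295.
Under a molecular clock d = 2μt, so t = d/(2μ) = 0.631295 / (2 × 0.0178) = 17.73 Myr.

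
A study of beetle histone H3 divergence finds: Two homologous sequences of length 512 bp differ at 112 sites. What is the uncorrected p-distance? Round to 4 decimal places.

p = 112/512 = 0.21875 ≈ 0.2188 (to 4 d.p.).

0.2188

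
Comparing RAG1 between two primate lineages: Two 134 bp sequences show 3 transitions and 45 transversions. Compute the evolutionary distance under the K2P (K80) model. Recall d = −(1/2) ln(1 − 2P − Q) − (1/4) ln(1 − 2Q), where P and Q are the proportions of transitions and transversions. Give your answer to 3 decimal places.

P = 3/134 ≈ 0.022388 and Q = 45/134 ≈ 0.335821.
Under the Kimura two-parameter model, d = −½ ln(1 − 2P − Q) − ¼ ln(1 − 2Q).
1 − 2P − Q = 0.619403, giving −½ ln(0.619403) = 0.239500.
1 − 2Q = 0.328358, giving −¼ ln(0.328358) = 0.278413.
d = 0.239500 + 0.278413 = 0.517913.

0.518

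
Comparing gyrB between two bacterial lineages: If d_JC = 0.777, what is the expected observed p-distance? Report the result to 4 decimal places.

p = (3/4)(1 − e^(−4d/3)) = 0.75 × (1 − e^(-1.036)) = 0.75 × (1 − 0.354871) = 0.483847.

0.4838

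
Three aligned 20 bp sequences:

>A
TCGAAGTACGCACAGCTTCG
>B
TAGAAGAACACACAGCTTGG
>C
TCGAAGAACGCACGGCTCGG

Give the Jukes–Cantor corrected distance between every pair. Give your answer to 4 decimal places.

d(A,B) = 0.2326, d(A,C) = 0.2326, d(B,C) = 0.2326

A–B: 4/20 sites differ → p = 0.2, d = −0.75 ln(1 − 0.266667) = 0.232617 ≈ 0.2326.
A–C: 4/20 sites differ → p = 0.2, d = −0.75 ln(1 − 0.266667) = 0.232617 ≈ 0.2326.
B–C: 4/20 sites differ → p = 0.2, d = −0.75 ln(1 − 0.266667) = 0.232617 ≈ 0.2326.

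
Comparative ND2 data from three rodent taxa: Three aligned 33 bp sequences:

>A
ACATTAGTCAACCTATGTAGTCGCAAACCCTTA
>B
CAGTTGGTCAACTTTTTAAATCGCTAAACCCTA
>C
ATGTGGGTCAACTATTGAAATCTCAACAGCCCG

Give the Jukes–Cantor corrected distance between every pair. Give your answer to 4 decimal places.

d(A,B) = 0.4975, d(A,C) = 0.7798, d(B,C) = 0.4408

A–B: 12/33 sites differ → p ≈ 0.363636, d = −0.75 ln(1 − 0.484848) = 0.497470 ≈ 0.4975.
A–C: 16/33 sites differ → p ≈ 0.484848, d = −0.75 ln(1 − 0.646464) = 0.779827 ≈ 0.7798.
B–C: 11/33 sites differ → p ≈ 0.333333, d = −0.75 ln(1 − 0.444444) = 0.440839 ≈ 0.4408.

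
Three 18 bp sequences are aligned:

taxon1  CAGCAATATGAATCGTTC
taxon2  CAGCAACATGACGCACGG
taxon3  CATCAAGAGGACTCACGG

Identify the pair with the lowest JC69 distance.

taxon1–taxon2: 7/18 differ, p = 0.389, d = 0.548.
taxon1–taxon3: 8/18 differ, p = 0.444, d = 0.673.
taxon2–taxon3: 4/18 differ, p = 0.222, d = 0.264.
The smallest distance is between taxon2 and taxon3.

taxon2 and taxon3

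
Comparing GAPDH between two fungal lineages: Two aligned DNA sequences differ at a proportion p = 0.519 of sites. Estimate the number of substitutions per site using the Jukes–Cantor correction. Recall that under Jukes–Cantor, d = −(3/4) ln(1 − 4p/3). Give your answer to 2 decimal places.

0.88

d = −(3/4) ln(1 − 4p/3) = −0.75 ln(1 − 0.692) = −0.75 ln(0.308)
  = −0.75 × (-1.177655) = 0.883241 substitutions/site.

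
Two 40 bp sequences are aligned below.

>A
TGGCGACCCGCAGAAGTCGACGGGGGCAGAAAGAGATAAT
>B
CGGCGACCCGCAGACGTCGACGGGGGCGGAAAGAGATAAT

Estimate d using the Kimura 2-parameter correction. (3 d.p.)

0.080

Of 40 sites, 2 differences are transitions and 1 are transversions, so P = 2/40 = 0.05 and Q = 1/40 = 0.025.
Under the Kimura two-parameter model, d = −½ ln(1 − 2P − Q) − ¼ ln(1 − 2Q).
1 − 2P − Q = 0.875, giving −½ ln(0.875) = 0.066766.
1 − 2Q = 0.95, giving −¼ ln(0.95) = 0.012823.
d = 0.066766 + 0.012823 = 0.079589.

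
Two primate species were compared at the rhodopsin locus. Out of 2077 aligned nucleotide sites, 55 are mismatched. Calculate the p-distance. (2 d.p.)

0.03

p = 55/2077 = 0.026480… ≈ 0.03 (to 2 d.p.).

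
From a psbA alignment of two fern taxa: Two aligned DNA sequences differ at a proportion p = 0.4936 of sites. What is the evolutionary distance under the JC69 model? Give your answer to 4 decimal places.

d = −(3/4) ln(1 − 4p/3) = −0.75 ln(1 − 0.658133) = −0.75 ln(0.341867)
  = −0.75 × (-1.073334) = 0.805001 substitutions/site.

0.8050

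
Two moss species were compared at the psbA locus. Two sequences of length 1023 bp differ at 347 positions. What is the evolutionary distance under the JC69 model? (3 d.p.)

p = 347/1023 ≈ 0.339198.
d = −(3/4) ln(1 − 4p/3) = −0.75 ln(1 − 0.452264) = −0.75 ln(0.547736)
  = −0.75 × (-0.601962) = 0.451472 substitutions/site.

0.451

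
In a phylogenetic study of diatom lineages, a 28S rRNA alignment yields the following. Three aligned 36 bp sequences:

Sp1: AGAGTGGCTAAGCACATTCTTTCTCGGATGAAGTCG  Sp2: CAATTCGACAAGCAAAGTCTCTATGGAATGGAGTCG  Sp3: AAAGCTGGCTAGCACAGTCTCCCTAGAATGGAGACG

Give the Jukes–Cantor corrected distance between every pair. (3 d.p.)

d(Sp1,Sp2) = 0.493, d(Sp1,Sp3) = 0.493, d(Sp2,Sp3) = 0.392

Sp1–Sp2: 13/36 sites differ → p ≈ 0.361111, d = −0.75 ln(1 − 0.481481) = 0.492584 ≈ 0.493.
Sp1–Sp3: 13/36 sites differ → p ≈ 0.361111, d = −0.75 ln(1 − 0.481481) = 0.492584 ≈ 0.493.
Sp2–Sp3: 11/36 sites differ → p ≈ 0.305556, d = −0.75 ln(1 − 0.407408) = 0.392437 ≈ 0.392.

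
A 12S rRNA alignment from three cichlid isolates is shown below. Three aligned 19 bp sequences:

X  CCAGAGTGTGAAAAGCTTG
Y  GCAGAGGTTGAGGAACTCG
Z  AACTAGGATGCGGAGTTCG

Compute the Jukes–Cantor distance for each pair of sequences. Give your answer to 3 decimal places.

d(X,Y) = 0.507, d(X,Z) = 1.109, d(Y,Z) = 0.618

X–Y: 7/19 sites differ → p ≈ 0.368421, d = −0.75 ln(1 − 0.491228) = 0.506816 ≈ 0.507.
X–Z: 11/19 sites differ → p ≈ 0.578947, d = −0.75 ln(1 − 0.771929) = 1.108574 ≈ 1.109.
Y–Z: 8/19 sites differ → p ≈ 0.421053, d = −0.75 ln(1 − 0.561404) = 0.618132 ≈ 0.618.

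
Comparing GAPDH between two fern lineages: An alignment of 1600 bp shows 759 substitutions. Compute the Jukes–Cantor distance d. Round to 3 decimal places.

0.751

p = 759/1600 = 0.474375.
d = −(3/4) ln(1 − 4p/3) = −0.75 ln(1 − 0.6325) = −0.75 ln(0.3675)
  = −0.75 × (-1.001032) = 0.750774 substitutions/site.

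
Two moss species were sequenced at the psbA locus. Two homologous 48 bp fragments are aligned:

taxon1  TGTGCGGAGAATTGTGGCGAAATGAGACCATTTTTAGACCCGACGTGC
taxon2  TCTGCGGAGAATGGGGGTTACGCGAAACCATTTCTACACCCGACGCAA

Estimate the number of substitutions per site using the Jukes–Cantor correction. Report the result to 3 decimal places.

0.369

The sequences differ at 14 of 48 sites, so p = 14/48 ≈ 0.291667.
d = −(3/4) ln(1 − 4p/3) = −0.75 ln(1 − 0.388889) = −0.75 ln(0.611111)
  = −0.75 × (-0.492477) = 0.369358 substitutions/site.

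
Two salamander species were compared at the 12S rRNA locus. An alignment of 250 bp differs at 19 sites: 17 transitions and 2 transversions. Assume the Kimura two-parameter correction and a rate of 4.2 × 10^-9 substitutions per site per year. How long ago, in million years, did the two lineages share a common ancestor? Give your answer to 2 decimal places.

P = 17/250 = 0.068 and Q = 2/250 = 0.008.
Under the Kimura two-parameter model, d = −½ ln(1 − 2P − Q) − ¼ ln(1 − 2Q).
1 − 2P − Q = 0.856, giving −½ ln(0.856) = 0.077742.
1 − 2Q = 0.984, giving −¼ ln(0.984) = 0.004032.
d = 0.077742 + 0.004032 = 0.081774.
Under a molecular clock d = 2μt, so t = d/(2μ) = 0.081774 / (2 × 4.2 × 10^-9) = 9.74 million years.

9.74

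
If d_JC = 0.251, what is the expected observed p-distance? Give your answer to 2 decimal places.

p = (3/4)(1 − e^(−4d/3)) = 0.75 × (1 − e^(-0.334667)) = 0.75 × (1 − 0.715576) = 0.213318.

0.21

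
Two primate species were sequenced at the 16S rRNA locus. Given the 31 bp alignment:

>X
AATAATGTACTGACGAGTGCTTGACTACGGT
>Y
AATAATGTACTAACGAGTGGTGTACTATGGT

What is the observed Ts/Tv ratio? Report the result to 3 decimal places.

0.667

Transitions are A↔G and C↔T; transversions are all other mismatches.
Transitions: 2. Transversions: 3.
R = 2/3 = 0.666666… ≈ 0.667 (to 3 d.p.).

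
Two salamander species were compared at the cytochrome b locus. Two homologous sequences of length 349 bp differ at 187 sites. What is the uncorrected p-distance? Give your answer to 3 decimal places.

p = 187/349 = 0.535816… ≈ 0.536 (to 3 d.p.).

0.536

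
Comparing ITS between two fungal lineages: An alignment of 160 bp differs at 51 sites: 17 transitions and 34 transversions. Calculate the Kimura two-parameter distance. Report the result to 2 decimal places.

0.42

P = 17/160 = 0.10625 and Q = 34/160 = 0.2125.
Under the Kimura two-parameter model, d = −½ ln(1 − 2P − Q) − ¼ ln(1 − 2Q).
1 − 2P − Q = 0.575, giving −½ ln(0.575) = 0.276693.
1 − 2Q = 0.575, giving −¼ ln(0.575) = 0.138346.
d = 0.276693 + 0.138346 = 0.415039.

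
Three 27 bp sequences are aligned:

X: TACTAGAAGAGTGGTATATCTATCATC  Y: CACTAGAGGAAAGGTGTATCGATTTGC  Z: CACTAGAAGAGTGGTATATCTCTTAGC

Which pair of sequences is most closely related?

X and Z

X–Y: 9/27 differ, p = 0.333, d = 0.441.
X–Z: 4/27 differ, p = 0.148, d = 0.165.
Y–Z: 7/27 differ, p = 0.259, d = 0.318.
The smallest distance is between X and Z.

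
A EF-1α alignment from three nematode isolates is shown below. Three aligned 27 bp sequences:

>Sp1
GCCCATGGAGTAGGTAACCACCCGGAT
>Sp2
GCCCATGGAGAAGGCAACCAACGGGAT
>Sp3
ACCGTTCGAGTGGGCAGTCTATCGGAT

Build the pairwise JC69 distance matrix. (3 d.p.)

Sp1–Sp2: 4/27 sites differ → p ≈ 0.148148, d = −0.75 ln(1 − 0.197531) = 0.165047 ≈ 0.165.
Sp1–Sp3: 11/27 sites differ → p ≈ 0.407407, d = −0.75 ln(1 − 0.543209) = 0.587647 ≈ 0.588.
Sp2–Sp3: 11/27 sites differ → p ≈ 0.407407, d = −0.75 ln(1 − 0.543209) = 0.587647 ≈ 0.588.

d(Sp1,Sp2) = 0.165, d(Sp1,Sp3) = 0.588, d(Sp2,Sp3) = 0.588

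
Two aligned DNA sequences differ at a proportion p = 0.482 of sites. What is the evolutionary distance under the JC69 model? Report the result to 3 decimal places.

d = −(3/4) ln(1 − 4p/3) = −0.75 ln(1 − 0.642667) = −0.75 ln(0.357333)
  = −0.75 × (-1.029087) = 0.771815 substitutions/site.

0.772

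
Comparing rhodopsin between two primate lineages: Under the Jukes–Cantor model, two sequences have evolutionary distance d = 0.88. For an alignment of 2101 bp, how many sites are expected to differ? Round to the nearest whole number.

Invert JC69: p = (3/4)(1 − e^(−4d/3)) = 0.75 × (1 − e^(-1.173333)) = 0.75 × (1 − 0.309334) = 0.518000.
Expected differing sites = pL ≈ 0.518000 × 2101 = 1088.318 ≈ 1088.

1088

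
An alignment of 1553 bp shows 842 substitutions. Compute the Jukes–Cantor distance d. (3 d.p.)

p = 842/1553 ≈ 0.542176.
d = −(3/4) ln(1 − 4p/3) = −0.75 ln(1 − 0.722901) = −0.75 ln(0.277099)
  = −0.75 × (-1.283380) = 0.962535 substitutions/site.

0.963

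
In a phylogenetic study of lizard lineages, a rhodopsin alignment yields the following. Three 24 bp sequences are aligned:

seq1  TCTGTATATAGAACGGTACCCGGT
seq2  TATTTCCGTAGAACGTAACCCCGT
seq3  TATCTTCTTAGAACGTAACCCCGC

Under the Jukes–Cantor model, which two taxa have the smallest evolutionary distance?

seq2 and seq3

seq1–seq2: 8/24 differ, p = 0.333, d = 0.441.
seq1–seq3: 9/24 differ, p = 0.375, d = 0.520.
seq2–seq3: 4/24 differ, p = 0.167, d = 0.188.
The smallest distance is between seq2 and seq3.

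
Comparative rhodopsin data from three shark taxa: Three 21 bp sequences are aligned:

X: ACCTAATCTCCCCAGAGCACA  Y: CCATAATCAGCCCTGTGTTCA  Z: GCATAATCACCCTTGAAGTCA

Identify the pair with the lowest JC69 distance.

Y and Z

X–Y: 8/21 differ, p = 0.381, d = 0.532.
X–Z: 8/21 differ, p = 0.381, d = 0.532.
Y–Z: 6/21 differ, p = 0.286, d = 0.360.
The smallest distance is between Y and Z.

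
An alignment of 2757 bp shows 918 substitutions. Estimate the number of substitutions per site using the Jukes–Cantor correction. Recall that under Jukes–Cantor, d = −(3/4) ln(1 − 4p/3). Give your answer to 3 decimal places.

0.440

p = 918/2757 ≈ 0.332971.
d = −(3/4) ln(1 − 4p/3) = −0.75 ln(1 − 0.443961) = −0.75 ln(0.556039)
  = −0.75 × (-0.586917) = 0.440188 substitutions/site.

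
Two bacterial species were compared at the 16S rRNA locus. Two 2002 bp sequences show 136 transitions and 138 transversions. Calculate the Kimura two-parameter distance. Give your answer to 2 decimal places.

P = 136/2002 ≈ 0.067932 and Q = 138/2002 ≈ 0.068931.
Under the Kimura two-parameter model, d = −½ ln(1 − 2P − Q) − ¼ ln(1 − 2Q).
1 − 2P − Q = 0.795205, giving −½ ln(0.795205) = 0.114578.
1 − 2Q = 0.862138, giving −¼ ln(0.862138) = 0.037085.
d = 0.114578 + 0.037085 = 0.151663.

0.15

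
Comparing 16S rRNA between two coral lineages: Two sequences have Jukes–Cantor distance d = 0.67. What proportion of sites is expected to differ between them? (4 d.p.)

0.4430

p = (3/4)(1 − e^(−4d/3)) = 0.75 × (1 − e^(-0.893333)) = 0.75 × (1 − 0.409289) = 0.443033.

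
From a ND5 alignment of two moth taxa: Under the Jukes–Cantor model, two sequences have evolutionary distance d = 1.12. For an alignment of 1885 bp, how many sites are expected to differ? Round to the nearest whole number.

Invert JC69: p = (3/4)(1 − e^(−4d/3)) = 0.75 × (1 − e^(-1.493333)) = 0.75 × (1 − 0.224623) = 0.581533.
Expected differing sites = pL ≈ 0.581533 × 1885 = 1096.189705 ≈ 1096.

1096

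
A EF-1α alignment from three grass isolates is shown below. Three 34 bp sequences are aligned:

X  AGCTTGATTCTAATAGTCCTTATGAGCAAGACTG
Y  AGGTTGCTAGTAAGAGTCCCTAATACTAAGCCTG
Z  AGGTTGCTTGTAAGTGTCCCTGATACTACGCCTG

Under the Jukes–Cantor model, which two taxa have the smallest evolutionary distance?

Y and Z

X–Y: 11/34 differ, p = 0.324, d = 0.423.
X–Z: 13/34 differ, p = 0.382, d = 0.535.
Y–Z: 4/34 differ, p = 0.118, d = 0.128.
The smallest distance is between Y and Z.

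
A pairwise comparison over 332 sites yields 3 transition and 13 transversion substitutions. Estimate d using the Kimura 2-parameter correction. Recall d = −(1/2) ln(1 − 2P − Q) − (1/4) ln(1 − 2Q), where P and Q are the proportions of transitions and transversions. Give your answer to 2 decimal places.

P = 3/332 ≈ 0.009036 and Q = 13/332 ≈ 0.039157.
Under the Kimura two-parameter model, d = −½ ln(1 − 2P − Q) − ¼ ln(1 − 2Q).
1 − 2P − Q = 0.942771, giving −½ ln(0.942771) = 0.029466.
1 − 2Q = 0.921686, giving −¼ ln(0.921686) = 0.020388.
d = 0.029466 + 0.020388 = 0.049854.

0.05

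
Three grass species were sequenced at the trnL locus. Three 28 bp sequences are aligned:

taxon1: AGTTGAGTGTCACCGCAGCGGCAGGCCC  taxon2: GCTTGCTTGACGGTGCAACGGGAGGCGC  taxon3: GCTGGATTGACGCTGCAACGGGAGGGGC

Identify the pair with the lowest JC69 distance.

taxon1–taxon2: 11/28 differ, p = 0.393, d = 0.556.
taxon1–taxon3: 11/28 differ, p = 0.393, d = 0.556.
taxon2–taxon3: 4/28 differ, p = 0.143, d = 0.158.
The smallest distance is between taxon2 and taxon3.

taxon2 and taxon3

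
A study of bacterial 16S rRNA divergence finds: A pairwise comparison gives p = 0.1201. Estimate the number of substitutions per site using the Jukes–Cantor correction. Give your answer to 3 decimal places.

0.131

d = −(3/4) ln(1 − 4p/3) = −0.75 ln(1 − 0.160133) = −0.75 ln(0.839867)
  = −0.75 × (-0.174512) = 0.130884 substitutions/site.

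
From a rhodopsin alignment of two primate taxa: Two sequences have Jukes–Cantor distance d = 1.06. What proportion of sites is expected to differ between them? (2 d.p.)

p = (3/4)(1 − e^(−4d/3)) = 0.75 × (1 − e^(-1.413333)) = 0.75 × (1 − 0.243331) = 0.567502.

0.57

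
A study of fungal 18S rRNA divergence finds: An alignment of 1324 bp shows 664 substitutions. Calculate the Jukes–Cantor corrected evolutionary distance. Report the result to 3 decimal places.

p = 664/1324 ≈ 0.501511.
d = −(3/4) ln(1 − 4p/3) = −0.75 ln(1 − 0.668681) = −0.75 ln(0.331319)
  = −0.75 × (-1.104674) = 0.828506 substitutions/site.

0.829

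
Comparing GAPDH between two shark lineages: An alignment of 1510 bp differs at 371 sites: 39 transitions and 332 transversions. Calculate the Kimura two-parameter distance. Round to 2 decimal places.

0.30

P = 39/1510 ≈ 0.025828 and Q = 332/1510 ≈ 0.219868.
Under the Kimura two-parameter model, d = −½ ln(1 − 2P − Q) − ¼ ln(1 − 2Q).
1 − 2P − Q = 0.728476, giving −½ ln(0.728476) = 0.158400.
1 − 2Q = 0.560264, giving −¼ ln(0.560264) = 0.144837.
d = 0.158400 + 0.144837 = 0.303237.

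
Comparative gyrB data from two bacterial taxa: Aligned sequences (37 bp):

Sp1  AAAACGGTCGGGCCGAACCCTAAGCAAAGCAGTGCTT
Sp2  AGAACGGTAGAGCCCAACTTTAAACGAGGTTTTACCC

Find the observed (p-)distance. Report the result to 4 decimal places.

0.4054

The sequences differ at 15 of 37 positions.
p = 15/37 = 0.405405… ≈ 0.4054 (to 4 d.p.).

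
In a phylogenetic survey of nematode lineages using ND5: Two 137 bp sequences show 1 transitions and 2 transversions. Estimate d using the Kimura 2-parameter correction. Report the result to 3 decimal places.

P = 1/137 ≈ 0.007299 and Q = 2/137 ≈ 0.014599.
Under the Kimura two-parameter model, d = −½ ln(1 − 2P − Q) − ¼ ln(1 − 2Q).
1 − 2P − Q = 0.970803, giving −½ ln(0.970803) = 0.014816.
1 − 2Q = 0.970802, giving −¼ ln(0.970802) = 0.007408.
d = 0.014816 + 0.007408 = 0.022224.

0.022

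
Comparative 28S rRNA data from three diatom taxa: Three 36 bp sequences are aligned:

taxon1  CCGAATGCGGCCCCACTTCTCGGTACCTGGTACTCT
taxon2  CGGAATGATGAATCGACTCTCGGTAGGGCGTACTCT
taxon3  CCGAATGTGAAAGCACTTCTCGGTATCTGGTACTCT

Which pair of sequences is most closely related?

taxon1–taxon2: 13/36 differ, p = 0.361, d = 0.493.
taxon1–taxon3: 6/36 differ, p = 0.167, d = 0.188.
taxon2–taxon3: 12/36 differ, p = 0.333, d = 0.441.
The smallest distance is between taxon1 and taxon3.

taxon1 and taxon3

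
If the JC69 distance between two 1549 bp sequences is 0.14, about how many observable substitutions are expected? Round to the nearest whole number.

Invert JC69: p = (3/4)(1 − e^(−4d/3)) = 0.75 × (1 − e^(-0.186667)) = 0.75 × (1 − 0.829720) = 0.127710.
Expected differing sites = pL ≈ 0.127710 × 1549 = 197.82279 ≈ 198.

198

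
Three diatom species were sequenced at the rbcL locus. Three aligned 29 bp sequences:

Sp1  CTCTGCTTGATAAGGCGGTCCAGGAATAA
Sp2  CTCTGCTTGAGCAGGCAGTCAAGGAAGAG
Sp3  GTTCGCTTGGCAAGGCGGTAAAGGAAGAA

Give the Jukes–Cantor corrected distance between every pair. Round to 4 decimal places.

d(Sp1,Sp2) = 0.2421, d(Sp1,Sp3) = 0.3439, d(Sp2,Sp3) = 0.4006

Sp1–Sp2: 6/29 sites differ → p ≈ 0.206897, d = −0.75 ln(1 − 0.275863) = 0.242081 ≈ 0.2421.
Sp1–Sp3: 8/29 sites differ → p ≈ 0.275862, d = −0.75 ln(1 − 0.367816) = 0.343931 ≈ 0.3439.
Sp2–Sp3: 9/29 sites differ → p ≈ 0.310345, d = −0.75 ln(1 − 0.413793) = 0.400562 ≈ 0.4006.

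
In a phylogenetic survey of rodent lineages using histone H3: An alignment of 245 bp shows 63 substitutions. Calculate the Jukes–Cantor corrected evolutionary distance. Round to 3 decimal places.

p = 63/245 ≈ 0.257143.
d = −(3/4) ln(1 − 4p/3) = −0.75 ln(1 − 0.342857) = −0.75 ln(0.657143)
  = −0.75 × (-0.419854) = 0.314891 substitutions/site.

0.315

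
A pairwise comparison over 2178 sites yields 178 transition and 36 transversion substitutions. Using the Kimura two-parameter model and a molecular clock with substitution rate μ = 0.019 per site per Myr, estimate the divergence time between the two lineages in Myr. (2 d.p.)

2.83

P = 178/2178 ≈ 0.081726 and Q = 36/2178 ≈ 0.016529.
Under the Kimura two-parameter model, d = −½ ln(1 − 2P − Q) − ¼ ln(1 − 2Q).
1 − 2P − Q = 0.820019, giving −½ ln(0.820019) = 0.099214.
1 − 2Q = 0.966942, giving −¼ ln(0.966942) = 0.008404.
d = 0.099214 + 0.008404 = 0.107618.
Under a molecular clock d = 2μt, so t = d/(2μ) = 0.107618 / (2 × 0.019) = 2.83 Myr.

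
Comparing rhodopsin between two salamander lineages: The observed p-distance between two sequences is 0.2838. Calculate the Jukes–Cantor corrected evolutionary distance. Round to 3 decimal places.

0.357

d = −(3/4) ln(1 − 4p/3) = −0.75 ln(1 − 0.3784) = −0.75 ln(0.6216)
  = −0.75 × (-0.475458) = 0.356594 substitutions/site.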